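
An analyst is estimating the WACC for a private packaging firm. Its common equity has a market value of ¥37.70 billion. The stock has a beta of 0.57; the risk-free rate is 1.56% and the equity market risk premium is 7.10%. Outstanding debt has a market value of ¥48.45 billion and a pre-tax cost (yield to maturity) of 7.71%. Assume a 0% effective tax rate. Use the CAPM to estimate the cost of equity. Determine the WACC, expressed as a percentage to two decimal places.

6.79%

Cost of equity via CAPM: Re = 1.56% + 0.57 × 7.1% = 5.6070%.
Total capital V = 37.7 + 48.45 = 86.15.
Equity: weight = 37.7/86.15 = 0.4376; cost = 5.607%.
Debt: weight = 48.45/86.15 = 0.5624; after-tax cost = 7.71% × (1 − 0%) = 7.7100%.
WACC = 0.4376 × 5.6070% + 0.5624 × 7.7100% = 6.7897%.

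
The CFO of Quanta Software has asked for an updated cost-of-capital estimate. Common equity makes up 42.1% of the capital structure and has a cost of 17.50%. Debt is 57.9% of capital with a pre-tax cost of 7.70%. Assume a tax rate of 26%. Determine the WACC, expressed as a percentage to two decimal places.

10.67%

After-tax cost of debt = 7.7% × (1 − 26%) = 5.6980%.
WACC = 0.421 × 17.5000% + 0.579 × 5.6980% = 10.6666%.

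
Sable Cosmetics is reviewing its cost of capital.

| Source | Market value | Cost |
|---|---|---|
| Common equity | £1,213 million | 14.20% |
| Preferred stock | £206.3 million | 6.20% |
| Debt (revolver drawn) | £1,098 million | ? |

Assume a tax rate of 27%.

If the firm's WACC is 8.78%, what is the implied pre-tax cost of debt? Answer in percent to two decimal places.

Total capital V = 1213 + 206.3 + 1098 = 2517.3.
Equity weight = 1213/2517.3 = 0.4819.
Preferred weight = 206.3/2517.3 = 0.0820.
Revolver drawn weight = 1098/2517.3 = 0.4362.
Equity contribution = 0.4819 × 14.2% = 6.8425%.
Preferred contribution = 0.0820 × 6.2% = 0.5081%.
Remaining for debt = 8.78% − 7.3506% = 1.4294%.
Rd × (1 − 27%) × 0.4362 = 1.4294%  ⇒  Rd = 4.4892%.

4.49%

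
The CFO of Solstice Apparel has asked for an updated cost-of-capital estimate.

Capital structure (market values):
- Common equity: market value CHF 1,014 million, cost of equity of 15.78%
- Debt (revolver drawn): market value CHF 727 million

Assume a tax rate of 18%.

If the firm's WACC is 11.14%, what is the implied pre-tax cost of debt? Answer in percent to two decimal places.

Total capital V = 1014 + 727 = 1741.
Equity weight = 1014/1741 = 0.5824.
Revolver drawn weight = 727/1741 = 0.4176.
Equity contribution = 0.5824 × 15.78% = 9.1906%.
Remaining for debt = 11.14% − 9.1906% = 1.9494%.
Rd × (1 − 18%) × 0.4176 = 1.9494%  ⇒  Rd = 5.6930%.

5.69%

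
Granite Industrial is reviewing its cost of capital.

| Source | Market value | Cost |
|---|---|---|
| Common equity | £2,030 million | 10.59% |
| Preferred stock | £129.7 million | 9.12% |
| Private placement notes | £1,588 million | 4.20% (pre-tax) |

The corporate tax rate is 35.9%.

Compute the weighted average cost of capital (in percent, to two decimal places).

7.19%

Total capital V = 2030 + 129.7 + 1588 = 3747.7.
Equity: weight = 2030/3747.7 = 0.5417; cost = 10.59%.
Preferred: weight = 129.7/3747.7 = 0.0346; cost = 9.12%.
Private placement notes: weight = 1588/3747.7 = 0.4237; after-tax cost = 4.2% × (1 − 35.9%) = 2.6922%.
WACC = 0.5417 × 10.5900% + 0.0346 × 9.1200% + 0.4237 × 2.6922% = 7.1926%.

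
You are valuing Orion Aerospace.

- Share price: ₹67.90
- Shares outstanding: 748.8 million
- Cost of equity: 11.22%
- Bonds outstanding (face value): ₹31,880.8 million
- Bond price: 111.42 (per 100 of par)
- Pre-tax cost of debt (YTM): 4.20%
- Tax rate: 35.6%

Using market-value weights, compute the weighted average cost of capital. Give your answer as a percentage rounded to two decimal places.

Market value of equity E = 67.9 × 748.8m = 50843.52m. Market value of debt D = 31880.8m × 111.42/100 = 35521.58736m.
Total capital V = 50843.52 + 35521.58736 = 86365.10736.
Equity: weight = 50843.52/86365.10736 = 0.5887; cost = 11.22%.
Bonds outstanding: weight = 35521.58736/86365.10736 = 0.4113; after-tax cost = 4.2% × (1 − 35.6%) = 2.7048%.
WACC = 0.5887 × 11.2200% + 0.4113 × 2.7048% = 7.7177%.

7.72%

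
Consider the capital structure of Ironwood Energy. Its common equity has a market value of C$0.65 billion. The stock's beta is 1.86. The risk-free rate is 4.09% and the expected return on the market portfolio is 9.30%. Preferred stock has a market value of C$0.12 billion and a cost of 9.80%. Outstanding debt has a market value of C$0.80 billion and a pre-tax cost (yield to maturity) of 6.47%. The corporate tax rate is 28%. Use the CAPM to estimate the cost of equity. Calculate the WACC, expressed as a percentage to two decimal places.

8.83%

Market risk premium = 9.3% − 4.09% = 5.21%.
Cost of equity via CAPM: Re = 4.09% + 1.86 × 5.21% = 13.7806%.
Total capital V = 0.65 + 0.12 + 0.8 = 1.57.
Equity: weight = 0.65/1.57 = 0.4140; cost = 13.7806%.
Preferred: weight = 0.12/1.57 = 0.0764; cost = 9.8%.
Debt: weight = 0.8/1.57 = 0.5096; after-tax cost = 6.47% × (1 − 28%) = 4.6584%.
WACC = 0.4140 × 13.7806% + 0.0764 × 9.8000% + 0.5096 × 4.6584% = 8.8281%.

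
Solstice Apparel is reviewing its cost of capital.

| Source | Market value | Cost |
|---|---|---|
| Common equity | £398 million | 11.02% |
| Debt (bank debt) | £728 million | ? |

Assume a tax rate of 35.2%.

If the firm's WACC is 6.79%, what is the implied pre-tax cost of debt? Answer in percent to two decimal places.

6.91%

Total capital V = 398 + 728 = 1126.
Equity weight = 398/1126 = 0.3535.
Bank debt weight = 728/1126 = 0.6465.
Equity contribution = 0.3535 × 11.02% = 3.8952%.
Remaining for debt = 6.79% − 3.8952% = 2.8948%.
Rd × (1 − 35.2%) × 0.6465 = 2.8948%  ⇒  Rd = 6.9096%.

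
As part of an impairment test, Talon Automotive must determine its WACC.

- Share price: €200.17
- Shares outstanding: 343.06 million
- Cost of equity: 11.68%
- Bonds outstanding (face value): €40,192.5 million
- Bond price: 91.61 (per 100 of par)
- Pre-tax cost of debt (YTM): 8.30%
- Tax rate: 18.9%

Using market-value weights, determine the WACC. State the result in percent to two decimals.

Market value of equity E = 200.17 × 343.06m = 68670.3202m. Market value of debt D = 40192.5m × 91.61/100 = 36820.34925m.
Total capital V = 68670.3202 + 36820.34925 = 105490.66945.
Equity: weight = 68670.3202/105490.66945 = 0.6510; cost = 11.68%.
Bonds outstanding: weight = 36820.34925/105490.66945 = 0.3490; after-tax cost = 8.3% × (1 − 18.9%) = 6.7313%.
WACC = 0.6510 × 11.6800% + 0.3490 × 6.7313% = 9.9527%.

9.95%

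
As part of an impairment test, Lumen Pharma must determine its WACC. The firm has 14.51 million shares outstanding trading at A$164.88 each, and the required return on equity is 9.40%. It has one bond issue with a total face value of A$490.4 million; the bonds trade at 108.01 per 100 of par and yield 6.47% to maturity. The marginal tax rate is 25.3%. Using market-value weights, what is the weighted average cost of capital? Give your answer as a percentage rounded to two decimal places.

Market value of equity E = 164.88 × 14.51m = 2392.4088m. Market value of debt D = 490.4m × 108.01/100 = 529.68104m.
Total capital V = 2392.4088 + 529.68104 = 2922.08984.
Equity: weight = 2392.4088/2922.08984 = 0.8187; cost = 9.4%.
Bonds outstanding: weight = 529.68104/2922.08984 = 0.1813; after-tax cost = 6.47% × (1 − 25.3%) = 4.8331%.
WACC = 0.8187 × 9.4000% + 0.1813 × 4.8331% = 8.5722%.

8.57%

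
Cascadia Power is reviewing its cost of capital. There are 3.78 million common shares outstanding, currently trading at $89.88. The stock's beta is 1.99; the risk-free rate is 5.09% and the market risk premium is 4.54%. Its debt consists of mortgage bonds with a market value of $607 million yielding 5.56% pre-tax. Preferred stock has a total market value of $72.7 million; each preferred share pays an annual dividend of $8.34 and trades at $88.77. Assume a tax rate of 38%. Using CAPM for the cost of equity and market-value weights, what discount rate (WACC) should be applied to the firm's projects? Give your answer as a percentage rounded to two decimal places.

Cost of equity via CAPM: Re = 5.09% + 1.99 × 4.54% = 14.1246%.
Cost of preferred: Rp = 8.34 / 88.77 = 9.3951%.
Market value of equity E = 89.88 × 3.78m = 339.7464m.
Total capital V = 339.7464 + 72.7 + 607 = 1019.4464.
Equity: weight = 339.7464/1019.4464 = 0.3333; cost = 14.1246%.
Preferred: weight = 72.7/1019.4464 = 0.0713; cost = 9.3951%.
Mortgage bonds: weight = 607/1019.4464 = 0.5954; after-tax cost = 5.56% × (1 − 38%) = 3.4472%.
WACC = 0.3333 × 14.1246% + 0.0713 × 9.3951% + 0.5954 × 3.4472% = 7.4298%.

7.43%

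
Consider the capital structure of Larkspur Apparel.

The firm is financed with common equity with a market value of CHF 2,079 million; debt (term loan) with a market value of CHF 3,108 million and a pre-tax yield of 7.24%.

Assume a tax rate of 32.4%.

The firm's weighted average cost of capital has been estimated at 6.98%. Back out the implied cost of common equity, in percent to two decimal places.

10.10%

Total capital V = 2079 + 3108 = 5187.
Equity weight = 2079/5187 = 0.4008.
Term loan weight = 3108/5187 = 0.5992.
Debt contribution = 0.5992 × 7.24% × (1 − 32.4%) = 2.9326%.
Required equity contribution = 6.98% − 2.9326% = 4.0474%.
Re = 4.0474% / 0.4008 = 10.0981%.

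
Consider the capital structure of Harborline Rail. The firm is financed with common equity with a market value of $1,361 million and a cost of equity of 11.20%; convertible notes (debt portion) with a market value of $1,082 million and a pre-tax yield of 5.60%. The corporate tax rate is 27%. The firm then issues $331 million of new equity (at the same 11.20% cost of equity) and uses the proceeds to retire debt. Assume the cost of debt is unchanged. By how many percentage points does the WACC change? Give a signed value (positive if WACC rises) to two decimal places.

Current WACC:
Total capital V = 1361 + 1082 = 2443.
Equity: weight = 1361/2443 = 0.5571; cost = 11.2%.
Convertible notes (debt portion): weight = 1082/2443 = 0.4429; after-tax cost = 5.6% × (1 − 27%) = 4.0880%.
WACC = 0.5571 × 11.2000% + 0.4429 × 4.0880% = 8.0501%.
After the change:
Total capital V = 1692 + 751 = 2443.
Equity: weight = 1692/2443 = 0.6926; cost = 11.2%.
Convertible notes (debt portion): weight = 751/2443 = 0.3074; after-tax cost = 5.6% × (1 − 27%) = 4.0880%.
WACC = 0.6926 × 11.2000% + 0.3074 × 4.0880% = 9.0137%.
Change in WACC = 9.0137% − 8.0501% = 0.9636 pp.

+0.96 pp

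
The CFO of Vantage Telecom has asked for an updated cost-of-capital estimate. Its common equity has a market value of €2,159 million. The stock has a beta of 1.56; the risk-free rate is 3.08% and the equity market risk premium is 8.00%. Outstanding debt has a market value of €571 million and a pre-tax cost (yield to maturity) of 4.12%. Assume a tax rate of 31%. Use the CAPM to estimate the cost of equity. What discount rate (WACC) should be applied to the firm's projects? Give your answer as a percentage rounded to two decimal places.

12.90%

Cost of equity via CAPM: Re = 3.08% + 1.56 × 8.0% = 15.5600%.
Total capital V = 2159 + 571 = 2730.
Equity: weight = 2159/2730 = 0.7908; cost = 15.56%.
Debt: weight = 571/2730 = 0.2092; after-tax cost = 4.12% × (1 − 31%) = 2.8428%.
WACC = 0.7908 × 15.5600% + 0.2092 × 2.8428% = 12.9001%.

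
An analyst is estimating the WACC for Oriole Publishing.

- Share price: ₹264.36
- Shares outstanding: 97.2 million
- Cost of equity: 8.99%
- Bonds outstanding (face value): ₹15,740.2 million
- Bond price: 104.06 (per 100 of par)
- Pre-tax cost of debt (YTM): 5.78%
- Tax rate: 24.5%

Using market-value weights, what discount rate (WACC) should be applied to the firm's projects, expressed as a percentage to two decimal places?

Market value of equity E = 264.36 × 97.2m = 25695.792m. Market value of debt D = 15740.2m × 104.06/100 = 16379.25212m.
Total capital V = 25695.792 + 16379.25212 = 42075.04412.
Equity: weight = 25695.792/42075.04412 = 0.6107; cost = 8.99%.
Bonds outstanding: weight = 16379.25212/42075.04412 = 0.3893; after-tax cost = 5.78% × (1 − 24.5%) = 4.3639%.
WACC = 0.6107 × 8.9900% + 0.3893 × 4.3639% = 7.1891%.

7.19%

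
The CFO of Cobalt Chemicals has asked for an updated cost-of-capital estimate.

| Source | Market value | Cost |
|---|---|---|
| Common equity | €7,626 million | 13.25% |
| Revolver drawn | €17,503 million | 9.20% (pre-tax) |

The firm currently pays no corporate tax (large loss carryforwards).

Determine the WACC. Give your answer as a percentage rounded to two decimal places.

Total capital V = 7626 + 17503 = 25129.
Equity: weight = 7626/25129 = 0.3035; cost = 13.25%.
Revolver drawn: weight = 17503/25129 = 0.6965; after-tax cost = 9.2% × (1 − 0%) = 9.2000%.
WACC = 0.3035 × 13.2500% + 0.6965 × 9.2000% = 10.4291%.

10.43%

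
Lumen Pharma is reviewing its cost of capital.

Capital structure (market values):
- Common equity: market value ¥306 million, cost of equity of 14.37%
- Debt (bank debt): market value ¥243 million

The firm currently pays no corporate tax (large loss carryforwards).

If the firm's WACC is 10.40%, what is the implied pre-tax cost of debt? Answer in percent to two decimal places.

5.40%

Total capital V = 306 + 243 = 549.
Equity weight = 306/549 = 0.5574.
Bank debt weight = 243/549 = 0.4426.
Equity contribution = 0.5574 × 14.37% = 8.0095%.
Remaining for debt = 10.4% − 8.0095% = 2.3905%.
Rd × (1 − 0%) × 0.4426 = 2.3905%  ⇒  Rd = 5.4007%.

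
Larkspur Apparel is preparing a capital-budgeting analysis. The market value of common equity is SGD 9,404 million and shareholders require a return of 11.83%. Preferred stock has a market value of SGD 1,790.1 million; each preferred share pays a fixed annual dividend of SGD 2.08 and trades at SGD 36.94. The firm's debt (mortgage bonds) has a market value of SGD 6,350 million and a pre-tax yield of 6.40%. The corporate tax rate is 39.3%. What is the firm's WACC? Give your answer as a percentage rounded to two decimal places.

8.32%

Cost of preferred: Rp = 2.08 / 36.94 = 5.6308%.
Total capital V = 9404 + 1790.1 + 6350 = 17544.1.
Equity: weight = 9404/17544.1 = 0.5360; cost = 11.83%.
Preferred: weight = 1790.1/17544.1 = 0.1020; cost = 5.6308%.
Mortgage bonds: weight = 6350/17544.1 = 0.3619; after-tax cost = 6.4% × (1 − 39.3%) = 3.8848%.
WACC = 0.5360 × 11.8300% + 0.1020 × 5.6308% + 0.3619 × 3.8848% = 8.3217%.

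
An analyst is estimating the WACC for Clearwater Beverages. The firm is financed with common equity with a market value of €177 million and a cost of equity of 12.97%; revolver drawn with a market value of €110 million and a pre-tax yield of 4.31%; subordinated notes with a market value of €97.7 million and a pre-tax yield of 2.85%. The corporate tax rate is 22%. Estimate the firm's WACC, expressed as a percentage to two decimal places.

7.49%

Total capital V = 177 + 110 + 97.7 = 384.7.
Equity: weight = 177/384.7 = 0.4601; cost = 12.97%.
Revolver drawn: weight = 110/384.7 = 0.2859; after-tax cost = 4.31% × (1 − 22%) = 3.3618%.
Subordinated notes: weight = 97.7/384.7 = 0.2540; after-tax cost = 2.85% × (1 − 22%) = 2.2230%.
WACC = 0.4601 × 12.9700% + 0.2859 × 3.3618% + 0.2540 × 2.2230% = 7.4933%.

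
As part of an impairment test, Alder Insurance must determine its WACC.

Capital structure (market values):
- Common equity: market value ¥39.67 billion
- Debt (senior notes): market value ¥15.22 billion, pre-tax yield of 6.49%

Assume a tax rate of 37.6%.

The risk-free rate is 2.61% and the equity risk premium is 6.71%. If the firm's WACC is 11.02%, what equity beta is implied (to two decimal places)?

Total capital V = 39.67 + 15.22 = 54.89.
Equity weight = 39.67/54.89 = 0.7227.
Senior notes weight = 15.22/54.89 = 0.2773.
Debt contribution = 0.2773 × 6.49% × (1 − 37.6%) = 1.1229%.
Required equity contribution = 11.02% − 1.1229% = 9.8971%  ⇒  Re = 13.6942%.
CAPM: 13.6942% = 2.61% + β × 6.71%  ⇒  β = 1.6519.

1.65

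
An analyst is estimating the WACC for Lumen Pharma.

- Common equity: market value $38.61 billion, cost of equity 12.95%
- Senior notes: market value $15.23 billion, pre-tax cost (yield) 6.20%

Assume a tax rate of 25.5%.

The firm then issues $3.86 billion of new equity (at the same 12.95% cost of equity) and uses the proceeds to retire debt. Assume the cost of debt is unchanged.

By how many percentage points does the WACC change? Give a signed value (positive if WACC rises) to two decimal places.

+0.60 pp

Current WACC:
Total capital V = 38.61 + 15.23 = 53.84.
Equity: weight = 38.61/53.84 = 0.7171; cost = 12.95%.
Senior notes: weight = 15.23/53.84 = 0.2829; after-tax cost = 6.2% × (1 − 25.5%) = 4.6190%.
WACC = 0.7171 × 12.9500% + 0.2829 × 4.6190% = 10.5934%.
After the change:
Total capital V = 42.47 + 11.37 = 53.84.
Equity: weight = 42.47/53.84 = 0.7888; cost = 12.95%.
Senior notes: weight = 11.37/53.84 = 0.2112; after-tax cost = 6.2% × (1 − 25.5%) = 4.6190%.
WACC = 0.7888 × 12.9500% + 0.2112 × 4.6190% = 11.1906%.
Change in WACC = 11.1906% − 10.5934% = 0.5973 pp.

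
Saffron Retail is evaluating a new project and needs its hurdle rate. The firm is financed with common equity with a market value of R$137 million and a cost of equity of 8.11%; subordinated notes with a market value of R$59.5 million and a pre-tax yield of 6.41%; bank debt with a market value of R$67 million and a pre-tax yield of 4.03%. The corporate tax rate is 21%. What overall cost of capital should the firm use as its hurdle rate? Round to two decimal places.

Total capital V = 137 + 59.5 + 67 = 263.5.
Equity: weight = 137/263.5 = 0.5199; cost = 8.11%.
Subordinated notes: weight = 59.5/263.5 = 0.2258; after-tax cost = 6.41% × (1 − 21%) = 5.0639%.
Bank debt: weight = 67/263.5 = 0.2543; after-tax cost = 4.03% × (1 − 21%) = 3.1837%.
WACC = 0.5199 × 8.1100% + 0.2258 × 5.0639% + 0.2543 × 3.1837% = 6.1696%.

6.17%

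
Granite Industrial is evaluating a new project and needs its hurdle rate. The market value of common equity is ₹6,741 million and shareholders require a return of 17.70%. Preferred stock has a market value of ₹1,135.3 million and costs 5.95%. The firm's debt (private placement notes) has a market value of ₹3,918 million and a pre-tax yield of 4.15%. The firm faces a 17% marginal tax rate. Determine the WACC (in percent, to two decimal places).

11.83%

Total capital V = 6741 + 1135.3 + 3918 = 11794.3.
Equity: weight = 6741/11794.3 = 0.5715; cost = 17.7%.
Preferred: weight = 1135.3/11794.3 = 0.0963; cost = 5.95%.
Private placement notes: weight = 3918/11794.3 = 0.3322; after-tax cost = 4.15% × (1 − 17%) = 3.4445%.
WACC = 0.5715 × 17.7000% + 0.0963 × 5.9500% + 0.3322 × 3.4445% = 11.8334%.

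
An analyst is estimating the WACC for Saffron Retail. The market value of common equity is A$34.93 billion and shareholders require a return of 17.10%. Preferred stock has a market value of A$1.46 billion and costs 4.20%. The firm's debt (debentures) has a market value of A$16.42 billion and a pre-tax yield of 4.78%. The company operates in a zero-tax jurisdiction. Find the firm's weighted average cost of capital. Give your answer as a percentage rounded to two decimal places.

12.91%

Total capital V = 34.93 + 1.46 + 16.42 = 52.81.
Equity: weight = 34.93/52.81 = 0.6614; cost = 17.1%.
Preferred: weight = 1.46/52.81 = 0.0276; cost = 4.2%.
Debentures: weight = 16.42/52.81 = 0.3109; after-tax cost = 4.78% × (1 − 0%) = 4.7800%.
WACC = 0.6614 × 17.1000% + 0.0276 × 4.2000% + 0.3109 × 4.7800% = 12.9128%.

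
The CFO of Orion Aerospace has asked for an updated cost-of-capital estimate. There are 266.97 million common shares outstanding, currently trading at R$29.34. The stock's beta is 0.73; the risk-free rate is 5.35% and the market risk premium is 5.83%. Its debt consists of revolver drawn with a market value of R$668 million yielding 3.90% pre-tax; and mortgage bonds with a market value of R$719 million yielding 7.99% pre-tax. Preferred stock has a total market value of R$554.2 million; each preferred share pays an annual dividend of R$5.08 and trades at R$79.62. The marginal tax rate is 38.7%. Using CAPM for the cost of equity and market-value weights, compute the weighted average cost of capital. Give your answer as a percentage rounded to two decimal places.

Cost of equity via CAPM: Re = 5.35% + 0.73 × 5.83% = 9.6059%.
Cost of preferred: Rp = 5.08 / 79.62 = 6.3803%.
Market value of equity E = 29.34 × 266.97m = 7832.8998m.
Total capital V = 7832.8998 + 554.2 + 668 + 719 = 9774.0998.
Equity: weight = 7832.8998/9774.0998 = 0.8014; cost = 9.6059%.
Preferred: weight = 554.2/9774.0998 = 0.0567; cost = 6.3803%.
Revolver drawn: weight = 668/9774.0998 = 0.0683; after-tax cost = 3.9% × (1 − 38.7%) = 2.3907%.
Mortgage bonds: weight = 719/9774.0998 = 0.0736; after-tax cost = 7.99% × (1 − 38.7%) = 4.8979%.
WACC = 0.8014 × 9.6059% + 0.0567 × 6.3803% + 0.0683 × 2.3907% + 0.0736 × 4.8979% = 8.5836%.

8.58%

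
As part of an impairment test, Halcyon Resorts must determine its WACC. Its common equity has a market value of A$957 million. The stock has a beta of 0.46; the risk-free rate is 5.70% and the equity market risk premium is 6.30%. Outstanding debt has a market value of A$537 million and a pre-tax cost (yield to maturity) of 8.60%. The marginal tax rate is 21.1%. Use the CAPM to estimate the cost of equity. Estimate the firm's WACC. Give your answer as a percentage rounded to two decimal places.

7.95%

Cost of equity via CAPM: Re = 5.7% + 0.46 × 6.3% = 8.5980%.
Total capital V = 957 + 537 = 1494.
Equity: weight = 957/1494 = 0.6406; cost = 8.598%.
Debt: weight = 537/1494 = 0.3594; after-tax cost = 8.6% × (1 − 21.1%) = 6.7854%.
WACC = 0.6406 × 8.5980% + 0.3594 × 6.7854% = 7.9465%.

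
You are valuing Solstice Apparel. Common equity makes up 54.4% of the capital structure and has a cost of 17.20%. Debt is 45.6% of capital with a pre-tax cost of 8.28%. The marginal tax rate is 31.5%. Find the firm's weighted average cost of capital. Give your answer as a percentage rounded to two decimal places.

After-tax cost of debt = 8.28% × (1 − 31.5%) = 5.6718%.
WACC = 0.544 × 17.2000% + 0.456 × 5.6718% = 11.9431%.

11.94%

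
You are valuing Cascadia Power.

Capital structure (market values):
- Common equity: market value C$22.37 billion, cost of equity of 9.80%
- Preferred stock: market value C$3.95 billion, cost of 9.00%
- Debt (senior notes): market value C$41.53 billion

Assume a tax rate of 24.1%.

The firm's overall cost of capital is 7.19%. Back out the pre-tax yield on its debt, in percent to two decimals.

Total capital V = 22.37 + 3.95 + 41.53 = 67.85.
Equity weight = 22.37/67.85 = 0.3297.
Preferred weight = 3.95/67.85 = 0.0582.
Senior notes weight = 41.53/67.85 = 0.6121.
Equity contribution = 0.3297 × 9.8% = 3.2310%.
Preferred contribution = 0.0582 × 9% = 0.5239%.
Remaining for debt = 7.19% − 3.7550% = 3.4350%.
Rd × (1 − 24.1%) × 0.6121 = 3.4350%  ⇒  Rd = 7.3939%.

7.39%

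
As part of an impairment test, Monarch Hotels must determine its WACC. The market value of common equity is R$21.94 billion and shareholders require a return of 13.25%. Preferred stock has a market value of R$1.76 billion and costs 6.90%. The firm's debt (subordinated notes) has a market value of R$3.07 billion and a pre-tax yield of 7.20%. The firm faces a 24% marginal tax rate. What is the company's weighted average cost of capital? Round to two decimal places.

11.94%

Total capital V = 21.94 + 1.76 + 3.07 = 26.77.
Equity: weight = 21.94/26.77 = 0.8196; cost = 13.25%.
Preferred: weight = 1.76/26.77 = 0.0657; cost = 6.9%.
Subordinated notes: weight = 3.07/26.77 = 0.1147; after-tax cost = 7.2% × (1 − 24%) = 5.4720%.
WACC = 0.8196 × 13.2500% + 0.0657 × 6.9000% + 0.1147 × 5.4720% = 11.9405%.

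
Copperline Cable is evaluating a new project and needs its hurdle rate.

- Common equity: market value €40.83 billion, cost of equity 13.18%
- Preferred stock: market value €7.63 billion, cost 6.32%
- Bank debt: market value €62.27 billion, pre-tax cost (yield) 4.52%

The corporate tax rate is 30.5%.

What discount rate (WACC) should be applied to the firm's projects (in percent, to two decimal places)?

Total capital V = 40.83 + 7.63 + 62.27 = 110.73.
Equity: weight = 40.83/110.73 = 0.3687; cost = 13.18%.
Preferred: weight = 7.63/110.73 = 0.0689; cost = 6.32%.
Bank debt: weight = 62.27/110.73 = 0.5624; after-tax cost = 4.52% × (1 − 30.5%) = 3.1414%.
WACC = 0.3687 × 13.1800% + 0.0689 × 6.3200% + 0.5624 × 3.1414% = 7.0620%.

7.06%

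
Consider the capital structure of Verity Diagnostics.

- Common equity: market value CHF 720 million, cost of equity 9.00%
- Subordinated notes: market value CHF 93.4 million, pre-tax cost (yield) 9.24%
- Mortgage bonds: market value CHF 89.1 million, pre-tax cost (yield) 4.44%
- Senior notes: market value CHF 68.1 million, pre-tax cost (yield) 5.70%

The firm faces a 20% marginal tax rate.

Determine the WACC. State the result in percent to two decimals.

Total capital V = 720 + 93.4 + 89.1 + 68.1 = 970.6.
Equity: weight = 720/970.6 = 0.7418; cost = 9%.
Subordinated notes: weight = 93.4/970.6 = 0.0962; after-tax cost = 9.24% × (1 − 20%) = 7.3920%.
Mortgage bonds: weight = 89.1/970.6 = 0.0918; after-tax cost = 4.44% × (1 − 20%) = 3.5520%.
Senior notes: weight = 68.1/970.6 = 0.0702; after-tax cost = 5.7% × (1 − 20%) = 4.5600%.
WACC = 0.7418 × 9.0000% + 0.0962 × 7.3920% + 0.0918 × 3.5520% + 0.0702 × 4.5600% = 8.0336%.

8.03%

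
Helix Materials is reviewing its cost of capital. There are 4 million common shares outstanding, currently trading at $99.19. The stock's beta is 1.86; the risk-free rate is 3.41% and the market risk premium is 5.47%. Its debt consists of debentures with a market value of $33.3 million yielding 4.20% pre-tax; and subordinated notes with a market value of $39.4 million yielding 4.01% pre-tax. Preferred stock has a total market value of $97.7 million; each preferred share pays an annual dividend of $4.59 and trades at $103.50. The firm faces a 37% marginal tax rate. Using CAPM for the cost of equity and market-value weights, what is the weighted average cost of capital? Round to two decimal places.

Cost of equity via CAPM: Re = 3.41% + 1.86 × 5.47% = 13.5842%.
Cost of preferred: Rp = 4.59 / 103.5 = 4.4348%.
Market value of equity E = 99.19 × 4m = 396.76m.
Total capital V = 396.76 + 97.7 + 33.3 + 39.4 = 567.16.
Equity: weight = 396.76/567.16 = 0.6996; cost = 13.5842%.
Preferred: weight = 97.7/567.16 = 0.1723; cost = 4.4348%.
Debentures: weight = 33.3/567.16 = 0.0587; after-tax cost = 4.2% × (1 − 37%) = 2.6460%.
Subordinated notes: weight = 39.4/567.16 = 0.0695; after-tax cost = 4.01% × (1 − 37%) = 2.5263%.
WACC = 0.6996 × 13.5842% + 0.1723 × 4.4348% + 0.0587 × 2.6460% + 0.0695 × 2.5263% = 10.5977%.

10.60%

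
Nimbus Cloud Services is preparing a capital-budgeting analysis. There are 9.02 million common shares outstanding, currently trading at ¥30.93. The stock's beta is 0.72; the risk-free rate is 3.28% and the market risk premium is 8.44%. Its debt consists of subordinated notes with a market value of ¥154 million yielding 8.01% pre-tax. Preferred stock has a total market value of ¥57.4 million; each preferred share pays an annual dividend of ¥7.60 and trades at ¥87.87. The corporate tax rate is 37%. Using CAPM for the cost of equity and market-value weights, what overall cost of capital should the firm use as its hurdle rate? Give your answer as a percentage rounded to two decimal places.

7.92%

Cost of equity via CAPM: Re = 3.28% + 0.72 × 8.44% = 9.3568%.
Cost of preferred: Rp = 7.6 / 87.87 = 8.6491%.
Market value of equity E = 30.93 × 9.02m = 278.9886m.
Total capital V = 278.9886 + 57.4 + 154 = 490.3886.
Equity: weight = 278.9886/490.3886 = 0.5689; cost = 9.3568%.
Preferred: weight = 57.4/490.3886 = 0.1171; cost = 8.6491%.
Subordinated notes: weight = 154/490.3886 = 0.3140; after-tax cost = 8.01% × (1 − 37%) = 5.0463%.
WACC = 0.5689 × 9.3568% + 0.1171 × 8.6491% + 0.3140 × 5.0463% = 7.9203%.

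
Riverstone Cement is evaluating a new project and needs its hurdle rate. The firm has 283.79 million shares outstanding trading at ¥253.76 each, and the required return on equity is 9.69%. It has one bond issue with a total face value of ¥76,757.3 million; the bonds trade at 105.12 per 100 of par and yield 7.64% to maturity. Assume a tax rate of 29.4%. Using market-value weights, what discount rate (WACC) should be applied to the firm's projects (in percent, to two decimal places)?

7.42%

Market value of equity E = 253.76 × 283.79m = 72014.5504m. Market value of debt D = 76757.3m × 105.12/100 = 80687.27376m.
Total capital V = 72014.5504 + 80687.27376 = 152701.82416.
Equity: weight = 72014.5504/152701.82416 = 0.4716; cost = 9.69%.
Bonds outstanding: weight = 80687.27376/152701.82416 = 0.5284; after-tax cost = 7.64% × (1 − 29.4%) = 5.3938%.
WACC = 0.4716 × 9.6900% + 0.5284 × 5.3938% = 7.4199%.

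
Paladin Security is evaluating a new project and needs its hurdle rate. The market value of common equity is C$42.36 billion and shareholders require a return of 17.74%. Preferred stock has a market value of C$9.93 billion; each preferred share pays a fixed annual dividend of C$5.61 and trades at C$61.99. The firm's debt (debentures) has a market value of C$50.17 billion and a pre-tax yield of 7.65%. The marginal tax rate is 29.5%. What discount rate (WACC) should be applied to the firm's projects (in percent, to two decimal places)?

Cost of preferred: Rp = 5.61 / 61.99 = 9.0498%.
Total capital V = 42.36 + 9.93 + 50.17 = 102.46.
Equity: weight = 42.36/102.46 = 0.4134; cost = 17.74%.
Preferred: weight = 9.93/102.46 = 0.0969; cost = 9.0498%.
Debentures: weight = 50.17/102.46 = 0.4897; after-tax cost = 7.65% × (1 − 29.5%) = 5.3933%.
WACC = 0.4134 × 17.7400% + 0.0969 × 9.0498% + 0.4897 × 5.3933% = 10.8521%.

10.85%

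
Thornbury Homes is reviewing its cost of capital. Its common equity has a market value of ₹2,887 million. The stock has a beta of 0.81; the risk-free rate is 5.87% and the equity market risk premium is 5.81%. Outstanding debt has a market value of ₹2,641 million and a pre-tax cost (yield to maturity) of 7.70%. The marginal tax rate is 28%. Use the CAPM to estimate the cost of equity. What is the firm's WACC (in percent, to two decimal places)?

8.17%

Cost of equity via CAPM: Re = 5.87% + 0.81 × 5.81% = 10.5761%.
Total capital V = 2887 + 2641 = 5528.
Equity: weight = 2887/5528 = 0.5223; cost = 10.5761%.
Debt: weight = 2641/5528 = 0.4777; after-tax cost = 7.7% × (1 − 28%) = 5.5440%.
WACC = 0.5223 × 10.5761% + 0.4777 × 5.5440% = 8.1720%.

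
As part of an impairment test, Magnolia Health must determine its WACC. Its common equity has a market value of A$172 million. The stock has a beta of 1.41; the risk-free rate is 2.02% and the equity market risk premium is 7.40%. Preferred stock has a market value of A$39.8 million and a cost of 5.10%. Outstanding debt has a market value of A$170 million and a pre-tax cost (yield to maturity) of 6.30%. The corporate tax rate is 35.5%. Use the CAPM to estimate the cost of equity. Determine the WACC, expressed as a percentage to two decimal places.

Cost of equity via CAPM: Re = 2.02% + 1.41 × 7.4% = 12.4540%.
Total capital V = 172 + 39.8 + 170 = 381.8.
Equity: weight = 172/381.8 = 0.4505; cost = 12.454%.
Preferred: weight = 39.8/381.8 = 0.1042; cost = 5.1%.
Debt: weight = 170/381.8 = 0.4453; after-tax cost = 6.3% × (1 − 35.5%) = 4.0635%.
WACC = 0.4505 × 12.4540% + 0.1042 × 5.1000% + 0.4453 × 4.0635% = 7.9514%.

7.95%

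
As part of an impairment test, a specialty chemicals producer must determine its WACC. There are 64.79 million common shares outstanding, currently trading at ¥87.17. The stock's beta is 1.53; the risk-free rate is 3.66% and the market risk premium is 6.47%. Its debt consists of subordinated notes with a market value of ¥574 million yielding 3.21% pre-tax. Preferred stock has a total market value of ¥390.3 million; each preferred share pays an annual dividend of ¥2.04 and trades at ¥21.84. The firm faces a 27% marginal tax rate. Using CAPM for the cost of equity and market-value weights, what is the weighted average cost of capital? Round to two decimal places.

12.34%

Cost of equity via CAPM: Re = 3.66% + 1.53 × 6.47% = 13.5591%.
Cost of preferred: Rp = 2.04 / 21.84 = 9.3407%.
Market value of equity E = 87.17 × 64.79m = 5647.7443m.
Total capital V = 5647.7443 + 390.3 + 574 = 6612.0443.
Equity: weight = 5647.7443/6612.0443 = 0.8542; cost = 13.5591%.
Preferred: weight = 390.3/6612.0443 = 0.0590; cost = 9.3407%.
Subordinated notes: weight = 574/6612.0443 = 0.0868; after-tax cost = 3.21% × (1 − 27%) = 2.3433%.
WACC = 0.8542 × 13.5591% + 0.0590 × 9.3407% + 0.0868 × 2.3433% = 12.3364%.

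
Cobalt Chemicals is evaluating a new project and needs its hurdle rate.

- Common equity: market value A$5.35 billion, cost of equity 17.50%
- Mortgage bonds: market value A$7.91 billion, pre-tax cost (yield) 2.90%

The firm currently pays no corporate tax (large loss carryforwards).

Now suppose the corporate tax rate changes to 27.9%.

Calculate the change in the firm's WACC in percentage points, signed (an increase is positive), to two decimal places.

Current WACC:
Total capital V = 5.35 + 7.91 = 13.26.
Equity: weight = 5.35/13.26 = 0.4035; cost = 17.5%.
Mortgage bonds: weight = 7.91/13.26 = 0.5965; after-tax cost = 2.9% × (1 − 0%) = 2.9000%.
WACC = 0.4035 × 17.5000% + 0.5965 × 2.9000% = 8.7906%.
After the change:
Total capital V = 5.35 + 7.91 = 13.26.
Equity: weight = 5.35/13.26 = 0.4035; cost = 17.5%.
Mortgage bonds: weight = 7.91/13.26 = 0.5965; after-tax cost = 2.9% × (1 − 27.9%) = 2.0909%.
WACC = 0.4035 × 17.5000% + 0.5965 × 2.0909% = 8.3080%.
Change in WACC = 8.3080% − 8.7906% = -0.4827 pp.

-0.48 pp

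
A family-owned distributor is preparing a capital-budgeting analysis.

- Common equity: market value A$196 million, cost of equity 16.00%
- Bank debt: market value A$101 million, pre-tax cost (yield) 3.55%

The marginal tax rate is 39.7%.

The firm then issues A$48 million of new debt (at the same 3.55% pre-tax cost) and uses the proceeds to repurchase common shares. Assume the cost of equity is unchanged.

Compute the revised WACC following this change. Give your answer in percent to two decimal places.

After the change:
Total capital V = 148 + 149 = 297.
Equity: weight = 148/297 = 0.4983; cost = 16%.
Bank debt: weight = 149/297 = 0.5017; after-tax cost = 3.55% × (1 − 39.7%) = 2.1406%.
WACC = 0.4983 × 16.0000% + 0.5017 × 2.1406% = 9.0470%.

9.05%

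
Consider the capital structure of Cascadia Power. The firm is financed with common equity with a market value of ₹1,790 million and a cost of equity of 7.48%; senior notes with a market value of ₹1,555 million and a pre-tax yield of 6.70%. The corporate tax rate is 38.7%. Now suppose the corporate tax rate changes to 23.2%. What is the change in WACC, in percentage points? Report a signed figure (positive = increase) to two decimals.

+0.48 pp

Current WACC:
Total capital V = 1790 + 1555 = 3345.
Equity: weight = 1790/3345 = 0.5351; cost = 7.48%.
Senior notes: weight = 1555/3345 = 0.4649; after-tax cost = 6.7% × (1 − 38.7%) = 4.1071%.
WACC = 0.5351 × 7.4800% + 0.4649 × 4.1071% = 5.9120%.
After the change:
Total capital V = 1790 + 1555 = 3345.
Equity: weight = 1790/3345 = 0.5351; cost = 7.48%.
Senior notes: weight = 1555/3345 = 0.4649; after-tax cost = 6.7% × (1 − 23.2%) = 5.1456%.
WACC = 0.5351 × 7.4800% + 0.4649 × 5.1456% = 6.3948%.
Change in WACC = 6.3948% − 5.9120% = 0.4828 pp.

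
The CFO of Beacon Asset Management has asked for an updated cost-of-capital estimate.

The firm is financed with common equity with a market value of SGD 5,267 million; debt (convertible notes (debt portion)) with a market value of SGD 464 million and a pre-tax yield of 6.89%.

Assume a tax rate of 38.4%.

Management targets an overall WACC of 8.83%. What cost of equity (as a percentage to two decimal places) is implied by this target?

9.23%

Total capital V = 5267 + 464 = 5731.
Equity weight = 5267/5731 = 0.9190.
Convertible notes (debt portion) weight = 464/5731 = 0.0810.
Debt contribution = 0.0810 × 6.89% × (1 − 38.4%) = 0.3436%.
Required equity contribution = 8.83% − 0.3436% = 8.4864%.
Re = 8.4864% / 0.9190 = 9.2340%.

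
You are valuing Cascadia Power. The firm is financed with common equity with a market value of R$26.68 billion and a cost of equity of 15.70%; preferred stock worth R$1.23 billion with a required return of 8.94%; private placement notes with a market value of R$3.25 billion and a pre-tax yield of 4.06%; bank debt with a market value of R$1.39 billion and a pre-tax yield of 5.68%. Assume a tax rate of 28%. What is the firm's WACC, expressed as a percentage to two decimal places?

Total capital V = 26.68 + 1.23 + 3.25 + 1.39 = 32.55.
Equity: weight = 26.68/32.55 = 0.8197; cost = 15.7%.
Preferred: weight = 1.23/32.55 = 0.0378; cost = 8.94%.
Private placement notes: weight = 3.25/32.55 = 0.0998; after-tax cost = 4.06% × (1 − 28%) = 2.9232%.
Bank debt: weight = 1.39/32.55 = 0.0427; after-tax cost = 5.68% × (1 − 28%) = 4.0896%.
WACC = 0.8197 × 15.7000% + 0.0378 × 8.9400% + 0.0998 × 2.9232% + 0.0427 × 4.0896% = 13.6730%.

13.67%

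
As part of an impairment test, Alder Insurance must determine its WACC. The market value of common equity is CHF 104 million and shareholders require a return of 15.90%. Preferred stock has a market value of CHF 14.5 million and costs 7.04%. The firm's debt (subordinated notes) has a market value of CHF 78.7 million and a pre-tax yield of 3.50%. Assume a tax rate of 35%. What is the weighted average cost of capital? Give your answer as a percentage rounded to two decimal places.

Total capital V = 104 + 14.5 + 78.7 = 197.2.
Equity: weight = 104/197.2 = 0.5274; cost = 15.9%.
Preferred: weight = 14.5/197.2 = 0.0735; cost = 7.04%.
Subordinated notes: weight = 78.7/197.2 = 0.3991; after-tax cost = 3.5% × (1 − 35%) = 2.2750%.
WACC = 0.5274 × 15.9000% + 0.0735 × 7.0400% + 0.3991 × 2.2750% = 9.8110%.

9.81%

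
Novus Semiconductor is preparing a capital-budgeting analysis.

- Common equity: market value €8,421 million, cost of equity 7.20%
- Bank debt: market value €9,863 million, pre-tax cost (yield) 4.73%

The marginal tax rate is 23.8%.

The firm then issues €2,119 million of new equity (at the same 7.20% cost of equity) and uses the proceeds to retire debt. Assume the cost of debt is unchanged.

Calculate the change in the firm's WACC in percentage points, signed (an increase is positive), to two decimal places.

Current WACC:
Total capital V = 8421 + 9863 = 18284.
Equity: weight = 8421/18284 = 0.4606; cost = 7.2%.
Bank debt: weight = 9863/18284 = 0.5394; after-tax cost = 4.73% × (1 − 23.8%) = 3.6043%.
WACC = 0.4606 × 7.2000% + 0.5394 × 3.6043% = 5.2603%.
After the change:
Total capital V = 10540 + 7744 = 18284.
Equity: weight = 10540/18284 = 0.5765; cost = 7.2%.
Bank debt: weight = 7744/18284 = 0.4235; after-tax cost = 4.73% × (1 − 23.8%) = 3.6043%.
WACC = 0.5765 × 7.2000% + 0.4235 × 3.6043% = 5.6771%.
Change in WACC = 5.6771% − 5.2603% = 0.4167 pp.

+0.42 pp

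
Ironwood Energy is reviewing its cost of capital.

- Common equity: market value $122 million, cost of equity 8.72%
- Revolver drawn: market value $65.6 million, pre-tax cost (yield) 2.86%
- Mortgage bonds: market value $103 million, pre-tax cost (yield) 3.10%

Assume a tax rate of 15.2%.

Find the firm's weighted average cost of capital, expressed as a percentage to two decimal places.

Total capital V = 122 + 65.6 + 103 = 290.6.
Equity: weight = 122/290.6 = 0.4198; cost = 8.72%.
Revolver drawn: weight = 65.6/290.6 = 0.2257; after-tax cost = 2.86% × (1 − 15.2%) = 2.4253%.
Mortgage bonds: weight = 103/290.6 = 0.3544; after-tax cost = 3.1% × (1 − 15.2%) = 2.6288%.
WACC = 0.4198 × 8.7200% + 0.2257 × 2.4253% + 0.3544 × 2.6288% = 5.1401%.

5.14%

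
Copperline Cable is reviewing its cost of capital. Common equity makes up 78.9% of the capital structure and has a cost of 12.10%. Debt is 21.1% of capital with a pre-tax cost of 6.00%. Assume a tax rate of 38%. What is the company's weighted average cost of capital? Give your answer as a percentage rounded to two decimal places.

After-tax cost of debt = 6% × (1 − 38%) = 3.7200%.
WACC = 0.789 × 12.1000% + 0.211 × 3.7200% = 10.3318%.

10.33%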